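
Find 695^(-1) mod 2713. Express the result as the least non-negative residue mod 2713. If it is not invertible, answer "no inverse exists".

324

gcd(2713, 695) by repeated division:
2713 = 3×695 + 628
695 = 1×628 + 67
628 = 9×67 + 25
67 = 2×25 + 17
25 = 1×17 + 8
17 = 2×8 + 1
8 = 8×1 + 0
Since gcd(695, 2713) = 1, back-substitute to write 1 as a combination:
1 = 17 − 2·8
1 = −2·25 + 3·17
1 = 3·67 − 8·25
1 = −8·628 + 75·67
1 = 75·695 − 83·628
1 = −83·2713 + 324·695
So 695·324 ≡ 1 (mod 2713).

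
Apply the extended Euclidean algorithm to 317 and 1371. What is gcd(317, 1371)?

Apply Euclid's algorithm to 1371 and 317:
1371 = 4·317 + 103
317 = 3·103 + 8
103 = 12·8 + 7
8 = 1·7 + 1
7 = 7·1 + 0
gcd(317, 1371) = 1.
Back-substituting:
1 = 8 − 7
1 = −103 + 13·8
1 = 13·317 − 40·103
1 = −40·1371 + 173·317
So 1 = (-40)·1371 + (173)·317.

1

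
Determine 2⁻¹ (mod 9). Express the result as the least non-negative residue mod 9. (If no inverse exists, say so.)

5

Run Euclid on (9, 2):
9 = 4·2 + 1
2 = 2·1 + 0
The gcd is 1. Working backward:
1 = 9 − 4·2
Thus 2·(-4) ≡ 1 (mod 9); reducing, -4 mod 9 = 5.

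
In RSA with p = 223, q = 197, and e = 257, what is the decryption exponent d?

φ(n) = (p−1)(q−1) = 222·196 = 43512.
Need d with 257·d ≡ 1 (mod 43512). Apply the extended Euclidean algorithm:
43512 = 169·257 + 79
257 = 3·79 + 20
79 = 3·20 + 19
20 = 1·19 + 1
19 = 19·1 + 0
Back-substitute:
1 = 20 − 19
1 = −79 + 4·20
1 = 4·257 − 13·79
1 = −13·43512 + 2201·257
So 257·2201 ≡ 1 (mod 43512), hence d = 2201.

2201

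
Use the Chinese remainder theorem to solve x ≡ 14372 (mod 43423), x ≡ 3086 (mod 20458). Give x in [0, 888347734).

Write x = 14372 + 43423·k. Then 43423·k ≡ 3086 − 14372 ≡ 9172 (mod 20458).
Need 43423⁻¹ mod 20458. Extended Euclid on (20458, 2507):
20458 = 8·2507 + 402
2507 = 6·402 + 95
402 = 4·95 + 22
95 = 4·22 + 7
22 = 3·7 + 1
7 = 7·1 + 0
Back-substitute:
1 = 22 − 3·7
1 = −3·95 + 13·22
1 = 13·402 − 55·95
1 = −55·2507 + 343·402
1 = 343·20458 − 2799·2507
43423⁻¹ ≡ 17659 (mod 20458), so k ≡ 17659·9172 ≡ 2362 (mod 20458).
x = 14372 + 43423·2362 = 102579498.

102579498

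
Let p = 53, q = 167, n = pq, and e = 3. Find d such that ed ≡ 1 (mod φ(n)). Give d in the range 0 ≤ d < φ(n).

5755

φ(n) = (p−1)(q−1) = 52·166 = 8632.
Need d with 3·d ≡ 1 (mod 8632). Apply the extended Euclidean algorithm:
8632 = 2877·3 + 1
3 = 3·1 + 0
Back-substitute:
1 = 8632 − 2877·3
So 3·(-2877) ≡ 1 (mod 8632), hence d ≡ -2877 ≡ 5755 (mod 8632).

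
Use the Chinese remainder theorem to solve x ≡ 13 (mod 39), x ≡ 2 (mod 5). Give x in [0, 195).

52

Write x = 13 + 39·k. Then 39·k ≡ 2 − 13 ≡ 4 (mod 5).
Need 39⁻¹ mod 5. Extended Euclid on (5, 4):
5 = 1·4 + 1
4 = 4·1 + 0
Back-substitute:
1 = 5 − 4
39⁻¹ ≡ 4 (mod 5), so k ≡ 4·4 ≡ 1 (mod 5).
x = 13 + 39·1 = 52.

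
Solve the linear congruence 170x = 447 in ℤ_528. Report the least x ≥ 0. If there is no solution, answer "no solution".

no solution

gcd(170, 528):
528 = 3×170 + 18
170 = 9×18 + 8
18 = 2×8 + 2
8 = 4×2 + 0
gcd = 2, but 2 ∤ 447, so the congruence has no solution.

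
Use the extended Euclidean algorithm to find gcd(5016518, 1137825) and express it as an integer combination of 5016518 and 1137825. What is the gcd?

Repeated division:
5016518 = 4*1137825 + 465218
1137825 = 2*465218 + 207389
465218 = 2*207389 + 50440
207389 = 4*50440 + 5629
50440 = 8*5629 + 5408
5629 = 1*5408 + 221
5408 = 24*221 + 104
221 = 2*104 + 13
104 = 8*13 + 0
gcd(5016518, 1137825) = 13.
Express as a combination:
13 = 221 − 2·104
13 = −2·5408 + 49·221
13 = 49·5629 − 51·5408
13 = −51·50440 + 457·5629
13 = 457·207389 − 1879·50440
13 = −1879·465218 + 4215·207389
13 = 4215·1137825 − 10309·465218
13 = −10309·5016518 + 45451·1137825
So 13 = (-10309)·5016518 + (45451)·1137825.

13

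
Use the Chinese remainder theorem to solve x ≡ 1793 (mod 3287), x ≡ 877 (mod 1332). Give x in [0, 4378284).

1395481

Write x = 1793 + 3287·k. Then 3287·k ≡ 877 − 1793 ≡ 416 (mod 1332).
Need 3287⁻¹ mod 1332. Extended Euclid on (1332, 623):
1332 = 2*623 + 86
623 = 7*86 + 21
86 = 4*21 + 2
21 = 10*2 + 1
2 = 2*1 + 0
Back-substitute:
1 = 21 − 10·2
1 = −10·86 + 41·21
1 = 41·623 − 297·86
1 = −297·1332 + 635·623
3287⁻¹ ≡ 635 (mod 1332), so k ≡ 635·416 ≡ 424 (mod 1332).
x = 1793 + 3287·424 = 1395481.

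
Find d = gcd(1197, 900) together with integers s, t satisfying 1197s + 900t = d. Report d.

9

Repeated division:
1197 = 1×900 + 297
900 = 3×297 + 9
297 = 33×9 + 0
gcd(1197, 900) = 9.
Back-substituting:
9 = 900 − 3·297
9 = −3·1197 + 4·900
So 9 = (-3)·1197 + (4)·900.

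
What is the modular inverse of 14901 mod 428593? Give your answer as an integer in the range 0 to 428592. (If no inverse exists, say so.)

Run Euclid on (428593, 14901):
428593 = 28·14901 + 11365
14901 = 1·11365 + 3536
11365 = 3·3536 + 757
3536 = 4·757 + 508
757 = 1·508 + 249
508 = 2·249 + 10
249 = 24·10 + 9
10 = 1·9 + 1
9 = 9·1 + 0
The gcd is 1. Working backward:
1 = 10 − 9
1 = −249 + 25·10
1 = 25·508 − 51·249
1 = −51·757 + 76·508
1 = 76·3536 − 355·757
1 = −355·11365 + 1141·3536
1 = 1141·14901 − 1496·11365
1 = −1496·428593 + 43029·14901
So 14901·43029 ≡ 1 (mod 428593).

43029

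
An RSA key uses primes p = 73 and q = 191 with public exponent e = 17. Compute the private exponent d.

φ(n) = (p−1)(q−1) = 72·190 = 13680.
Need d with 17·d ≡ 1 (mod 13680). Apply the extended Euclidean algorithm:
13680 = 804×17 + 12
17 = 1×12 + 5
12 = 2×5 + 2
5 = 2×2 + 1
2 = 2×1 + 0
Back-substitute:
1 = 5 − 2·2
1 = −2·12 + 5·5
1 = 5·17 − 7·12
1 = −7·13680 + 5633·17
So 17·5633 ≡ 1 (mod 13680), hence d = 5633.

5633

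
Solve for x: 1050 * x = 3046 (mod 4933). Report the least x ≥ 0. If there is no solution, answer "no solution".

3705

First find gcd(1050, 4933):
4933 = 4×1050 + 733
1050 = 1×733 + 317
733 = 2×317 + 99
317 = 3×99 + 20
99 = 4×20 + 19
20 = 1×19 + 1
19 = 19×1 + 0
gcd = 1, so a unique solution mod 4933 exists.
Back-substitute for the Bézout coefficients:
1 = 20 − 19
1 = −99 + 5·20
1 = 5·317 − 16·99
1 = −16·733 + 37·317
1 = 37·1050 − 53·733
1 = −53·4933 + 249·1050
So 1050·(249) ≡ 1 (mod 4933), giving 1050⁻¹ ≡ 249.
x ≡ 1050⁻¹·3046 ≡ 249·3046 ≡ 3705 (mod 4933).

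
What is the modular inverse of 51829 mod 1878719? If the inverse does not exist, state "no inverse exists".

Extended Euclidean algorithm:
1878719 = 36·51829 + 12875
51829 = 4·12875 + 329
12875 = 39·329 + 44
329 = 7·44 + 21
44 = 2·21 + 2
21 = 10·2 + 1
2 = 2·1 + 0
The gcd is 1. Working backward:
1 = 21 − 10·2
1 = −10·44 + 21·21
1 = 21·329 − 157·44
1 = −157·12875 + 6144·329
1 = 6144·51829 − 24733·12875
1 = −24733·1878719 + 896532·51829
So 51829·896532 ≡ 1 (mod 1878719).

896532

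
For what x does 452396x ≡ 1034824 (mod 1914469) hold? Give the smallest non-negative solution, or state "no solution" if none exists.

1254473

First find gcd(452396, 1914469):
1914469 = 4·452396 + 104885
452396 = 4·104885 + 32856
104885 = 3·32856 + 6317
32856 = 5·6317 + 1271
6317 = 4·1271 + 1233
1271 = 1·1233 + 38
1233 = 32·38 + 17
38 = 2·17 + 4
17 = 4·4 + 1
4 = 4·1 + 0
gcd = 1, so a unique solution mod 1914469 exists.
Back-substitute for the Bézout coefficients:
1 = 17 − 4·4
1 = −4·38 + 9·17
1 = 9·1233 − 292·38
1 = −292·1271 + 301·1233
1 = 301·6317 − 1496·1271
1 = −1496·32856 + 7781·6317
1 = 7781·104885 − 24839·32856
1 = −24839·452396 + 107137·104885
1 = 107137·1914469 − 453387·452396
So 452396·(-453387) ≡ 1 (mod 1914469), giving 452396⁻¹ ≡ 1461082.
x ≡ 452396⁻¹·1034824 ≡ 1461082·1034824 ≡ 1254473 (mod 1914469).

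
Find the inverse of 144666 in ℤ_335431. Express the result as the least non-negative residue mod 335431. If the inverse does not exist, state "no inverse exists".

gcd(335431, 144666) by repeated division:
335431 = 2·144666 + 46099
144666 = 3·46099 + 6369
46099 = 7·6369 + 1516
6369 = 4·1516 + 305
1516 = 4·305 + 296
305 = 1·296 + 9
296 = 32·9 + 8
9 = 1·8 + 1
8 = 8·1 + 0
gcd = 1, so the inverse exists. Back-substitute:
1 = 9 − 8
1 = −296 + 33·9
1 = 33·305 − 34·296
1 = −34·1516 + 169·305
1 = 169·6369 − 710·1516
1 = −710·46099 + 5139·6369
1 = 5139·144666 − 16127·46099
1 = −16127·335431 + 37393·144666
So 144666·37393 ≡ 1 (mod 335431).

37393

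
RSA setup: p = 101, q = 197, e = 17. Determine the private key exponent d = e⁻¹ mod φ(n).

1153

φ(n) = (p−1)(q−1) = 100·196 = 19600.
Need d with 17·d ≡ 1 (mod 19600). Apply the extended Euclidean algorithm:
19600 = 1152·17 + 16
17 = 1·16 + 1
16 = 16·1 + 0
Back-substitute:
1 = 17 − 16
1 = −19600 + 1153·17
So 17·1153 ≡ 1 (mod 19600), hence d = 1153.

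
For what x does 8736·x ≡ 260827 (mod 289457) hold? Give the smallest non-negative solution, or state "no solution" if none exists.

First find gcd(8736, 289457):
289457 = 33·8736 + 1169
8736 = 7·1169 + 553
1169 = 2·553 + 63
553 = 8·63 + 49
63 = 1·49 + 14
49 = 3·14 + 7
14 = 2·7 + 0
gcd = 7 and 7 | 260827, so solutions exist. Divide through by 7: 1248x ≡ 37261 (mod 41351).
Now find 1248⁻¹ mod 41351:
41351 = 33·1248 + 167
1248 = 7·167 + 79
167 = 2·79 + 9
79 = 8·9 + 7
9 = 1·7 + 2
7 = 3·2 + 1
2 = 2·1 + 0
Back-substitute:
1 = 7 − 3·2
1 = −3·9 + 4·7
1 = 4·79 − 35·9
1 = −35·167 + 74·79
1 = 74·1248 − 553·167
1 = −553·41351 + 18323·1248
So 1248⁻¹ ≡ 18323 (mod 41351).
Then x ≡ 18323·37261 ≡ 28293 (mod 41351); the smallest non-negative solution is x = 28293.

28293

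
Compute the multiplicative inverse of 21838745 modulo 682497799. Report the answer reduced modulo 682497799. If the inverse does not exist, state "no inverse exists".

223811858

Apply the Euclidean algorithm to 682497799 and 21838745:
682497799 = 31·21838745 + 5496704
21838745 = 3·5496704 + 5348633
5496704 = 1·5348633 + 148071
5348633 = 36·148071 + 18077
148071 = 8·18077 + 3455
18077 = 5·3455 + 802
3455 = 4·802 + 247
802 = 3·247 + 61
247 = 4·61 + 3
61 = 20·3 + 1
3 = 3·1 + 0
Since gcd(21838745, 682497799) = 1, back-substitute to write 1 as a combination:
1 = 61 − 20·3
1 = −20·247 + 81·61
1 = 81·802 − 263·247
1 = −263·3455 + 1133·802
1 = 1133·18077 − 5928·3455
1 = −5928·148071 + 48557·18077
1 = 48557·5348633 − 1753980·148071
1 = −1753980·5496704 + 1802537·5348633
1 = 1802537·21838745 − 7161591·5496704
1 = −7161591·682497799 + 223811858·21838745
So 21838745·223811858 ≡ 1 (mod 682497799).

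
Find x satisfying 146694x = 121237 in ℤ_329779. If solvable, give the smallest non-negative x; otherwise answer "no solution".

First find gcd(146694, 329779):
329779 = 2·146694 + 36391
146694 = 4·36391 + 1130
36391 = 32·1130 + 231
1130 = 4·231 + 206
231 = 1·206 + 25
206 = 8·25 + 6
25 = 4·6 + 1
6 = 6·1 + 0
gcd = 1, so a unique solution mod 329779 exists.
Back-substitute for the Bézout coefficients:
1 = 25 − 4·6
1 = −4·206 + 33·25
1 = 33·231 − 37·206
1 = −37·1130 + 181·231
1 = 181·36391 − 5829·1130
1 = −5829·146694 + 23497·36391
1 = 23497·329779 − 52823·146694
So 146694·(-52823) ≡ 1 (mod 329779), giving 146694⁻¹ ≡ 276956.
x ≡ 146694⁻¹·121237 ≡ 276956·121237 ≡ 206129 (mod 329779).

206129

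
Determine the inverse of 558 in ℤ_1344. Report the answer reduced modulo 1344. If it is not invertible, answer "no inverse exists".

Euclidean algorithm on 1344, 558:
1344 = 2×558 + 228
558 = 2×228 + 102
228 = 2×102 + 24
102 = 4×24 + 6
24 = 4×6 + 0
gcd(558, 1344) = 6 ≠ 1, so 558 has no multiplicative inverse modulo 1344.

no inverse exists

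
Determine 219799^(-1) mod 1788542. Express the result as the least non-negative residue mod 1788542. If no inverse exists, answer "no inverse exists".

Run Euclid on (1788542, 219799):
1788542 = 8·219799 + 30150
219799 = 7·30150 + 8749
30150 = 3·8749 + 3903
8749 = 2·3903 + 943
3903 = 4·943 + 131
943 = 7·131 + 26
131 = 5·26 + 1
26 = 26·1 + 0
Since gcd(219799, 1788542) = 1, back-substitute to write 1 as a combination:
1 = 131 − 5·26
1 = −5·943 + 36·131
1 = 36·3903 − 149·943
1 = −149·8749 + 334·3903
1 = 334·30150 − 1151·8749
1 = −1151·219799 + 8391·30150
1 = 8391·1788542 − 68279·219799
So 219799·(-68279) ≡ 1 (mod 1788542), and -68279 ≡ 1720263 (mod 1788542).

1720263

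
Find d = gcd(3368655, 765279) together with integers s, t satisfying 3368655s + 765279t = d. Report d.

Repeated division:
3368655 = 4×765279 + 307539
765279 = 2×307539 + 150201
307539 = 2×150201 + 7137
150201 = 21×7137 + 324
7137 = 22×324 + 9
324 = 36×9 + 0
gcd(3368655, 765279) = 9.
Working backward:
9 = 7137 − 22·324
9 = −22·150201 + 463·7137
9 = 463·307539 − 948·150201
9 = −948·765279 + 2359·307539
9 = 2359·3368655 − 10384·765279
So 9 = (2359)·3368655 + (-10384)·765279.

9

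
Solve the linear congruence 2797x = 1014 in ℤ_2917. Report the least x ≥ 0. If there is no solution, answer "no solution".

2471

First find gcd(2797, 2917):
2917 = 1×2797 + 120
2797 = 23×120 + 37
120 = 3×37 + 9
37 = 4×9 + 1
9 = 9×1 + 0
gcd = 1, so a unique solution mod 2917 exists.
Back-substitute for the Bézout coefficients:
1 = 37 − 4·9
1 = −4·120 + 13·37
1 = 13·2797 − 303·120
1 = −303·2917 + 316·2797
So 2797·(316) ≡ 1 (mod 2917), giving 2797⁻¹ ≡ 316.
x ≡ 2797⁻¹·1014 ≡ 316·1014 ≡ 2471 (mod 2917).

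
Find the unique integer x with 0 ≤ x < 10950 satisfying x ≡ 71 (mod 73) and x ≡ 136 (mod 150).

436

Write x = 71 + 73·k. Then 73·k ≡ 136 − 71 ≡ 65 (mod 150).
Need 73⁻¹ mod 150. Extended Euclid on (150, 73):
150 = 2×73 + 4
73 = 18×4 + 1
4 = 4×1 + 0
Back-substitute:
1 = 73 − 18·4
1 = −18·150 + 37·73
73⁻¹ ≡ 37 (mod 150), so k ≡ 37·65 ≡ 5 (mod 150).
x = 71 + 73·5 = 436.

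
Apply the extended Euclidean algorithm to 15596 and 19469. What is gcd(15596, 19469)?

Euclidean algorithm:
19469 = 1·15596 + 3873
15596 = 4·3873 + 104
3873 = 37·104 + 25
104 = 4·25 + 4
25 = 6·4 + 1
4 = 4·1 + 0
gcd(15596, 19469) = 1.
Back-substituting:
1 = 25 − 6·4
1 = −6·104 + 25·25
1 = 25·3873 − 931·104
1 = −931·15596 + 3749·3873
1 = 3749·19469 − 4680·15596
So 1 = (3749)·19469 + (-4680)·15596.

1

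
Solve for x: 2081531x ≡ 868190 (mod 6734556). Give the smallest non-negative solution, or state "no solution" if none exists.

761002

First find gcd(2081531, 6734556):
6734556 = 3·2081531 + 489963
2081531 = 4·489963 + 121679
489963 = 4·121679 + 3247
121679 = 37·3247 + 1540
3247 = 2·1540 + 167
1540 = 9·167 + 37
167 = 4·37 + 19
37 = 1·19 + 18
19 = 1·18 + 1
18 = 18·1 + 0
gcd = 1, so a unique solution mod 6734556 exists.
Back-substitute for the Bézout coefficients:
1 = 19 − 18
1 = −37 + 2·19
1 = 2·167 − 9·37
1 = −9·1540 + 83·167
1 = 83·3247 − 175·1540
1 = −175·121679 + 6558·3247
1 = 6558·489963 − 26407·121679
1 = −26407·2081531 + 112186·489963
1 = 112186·6734556 − 362965·2081531
So 2081531·(-362965) ≡ 1 (mod 6734556), giving 2081531⁻¹ ≡ 6371591.
x ≡ 2081531⁻¹·868190 ≡ 6371591·868190 ≡ 761002 (mod 6734556).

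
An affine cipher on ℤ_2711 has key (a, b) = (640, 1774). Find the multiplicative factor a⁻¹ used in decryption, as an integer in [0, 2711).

377

Apply the Euclidean algorithm to 2711 and 640:
2711 = 4·640 + 151
640 = 4·151 + 36
151 = 4·36 + 7
36 = 5·7 + 1
7 = 7·1 + 0
gcd = 1, so the inverse exists. Back-substitute:
1 = 36 − 5·7
1 = −5·151 + 21·36
1 = 21·640 − 89·151
1 = −89·2711 + 377·640
So 640·377 ≡ 1 (mod 2711).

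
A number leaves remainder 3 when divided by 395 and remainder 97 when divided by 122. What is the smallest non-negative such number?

Write x = 3 + 395·k. Then 395·k ≡ 97 − 3 ≡ 94 (mod 122).
Need 395⁻¹ mod 122. Extended Euclid on (122, 29):
122 = 4·29 + 6
29 = 4·6 + 5
6 = 1·5 + 1
5 = 5·1 + 0
Back-substitute:
1 = 6 − 5
1 = −29 + 5·6
1 = 5·122 − 21·29
395⁻¹ ≡ 101 (mod 122), so k ≡ 101·94 ≡ 100 (mod 122).
x = 3 + 395·100 = 39503.

39503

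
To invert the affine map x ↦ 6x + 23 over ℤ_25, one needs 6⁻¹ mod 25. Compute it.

Apply the Euclidean algorithm to 25 and 6:
25 = 4*6 + 1
6 = 6*1 + 0
Since gcd(6, 25) = 1, back-substitute to write 1 as a combination:
1 = 25 − 4·6
Thus 6·(-4) ≡ 1 (mod 25); reducing, -4 mod 25 = 21.

21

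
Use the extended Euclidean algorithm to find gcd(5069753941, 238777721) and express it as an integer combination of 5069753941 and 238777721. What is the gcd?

7

Euclidean algorithm:
5069753941 = 21·238777721 + 55421800
238777721 = 4·55421800 + 17090521
55421800 = 3·17090521 + 4150237
17090521 = 4·4150237 + 489573
4150237 = 8·489573 + 233653
489573 = 2·233653 + 22267
233653 = 10·22267 + 10983
22267 = 2·10983 + 301
10983 = 36·301 + 147
301 = 2·147 + 7
147 = 21·7 + 0
gcd(5069753941, 238777721) = 7.
Express as a combination:
7 = 301 − 2·147
7 = −2·10983 + 73·301
7 = 73·22267 − 148·10983
7 = −148·233653 + 1553·22267
7 = 1553·489573 − 3254·233653
7 = −3254·4150237 + 27585·489573
7 = 27585·17090521 − 113594·4150237
7 = −113594·55421800 + 368367·17090521
7 = 368367·238777721 − 1587062·55421800
7 = −1587062·5069753941 + 33696669·238777721
So 7 = (-1587062)·5069753941 + (33696669)·238777721.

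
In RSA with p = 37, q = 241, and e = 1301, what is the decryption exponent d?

φ(n) = (p−1)(q−1) = 36·240 = 8640.
Need d with 1301·d ≡ 1 (mod 8640). Apply the extended Euclidean algorithm:
8640 = 6*1301 + 834
1301 = 1*834 + 467
834 = 1*467 + 367
467 = 1*367 + 100
367 = 3*100 + 67
100 = 1*67 + 33
67 = 2*33 + 1
33 = 33*1 + 0
Back-substitute:
1 = 67 − 2·33
1 = −2·100 + 3·67
1 = 3·367 − 11·100
1 = −11·467 + 14·367
1 = 14·834 − 25·467
1 = −25·1301 + 39·834
1 = 39·8640 − 259·1301
So 1301·(-259) ≡ 1 (mod 8640), hence d ≡ -259 ≡ 8381 (mod 8640).

8381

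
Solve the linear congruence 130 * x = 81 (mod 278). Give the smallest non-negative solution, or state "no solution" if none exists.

gcd(130, 278):
278 = 2·130 + 18
130 = 7·18 + 4
18 = 4·4 + 2
4 = 2·2 + 0
gcd = 2, but 2 ∤ 81, so the congruence has no solution.

no solution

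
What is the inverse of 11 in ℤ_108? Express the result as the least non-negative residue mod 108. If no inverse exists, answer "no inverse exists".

59

gcd(108, 11) by repeated division:
108 = 9*11 + 9
11 = 1*9 + 2
9 = 4*2 + 1
2 = 2*1 + 0
Since gcd(11, 108) = 1, back-substitute to write 1 as a combination:
1 = 9 − 4·2
1 = −4·11 + 5·9
1 = 5·108 − 49·11
Hence 11⁻¹ ≡ -49 ≡ 59 (mod 108).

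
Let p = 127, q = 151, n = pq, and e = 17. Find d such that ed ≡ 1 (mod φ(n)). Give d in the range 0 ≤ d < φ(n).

φ(n) = (p−1)(q−1) = 126·150 = 18900.
Need d with 17·d ≡ 1 (mod 18900). Apply the extended Euclidean algorithm:
18900 = 1111·17 + 13
17 = 1·13 + 4
13 = 3·4 + 1
4 = 4·1 + 0
Back-substitute:
1 = 13 − 3·4
1 = −3·17 + 4·13
1 = 4·18900 − 4447·17
So 17·(-4447) ≡ 1 (mod 18900), hence d ≡ -4447 ≡ 14453 (mod 18900).

14453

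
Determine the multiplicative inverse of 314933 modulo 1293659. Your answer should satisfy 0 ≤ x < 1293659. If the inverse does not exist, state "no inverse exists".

537833

Run Euclid on (1293659, 314933):
1293659 = 4*314933 + 33927
314933 = 9*33927 + 9590
33927 = 3*9590 + 5157
9590 = 1*5157 + 4433
5157 = 1*4433 + 724
4433 = 6*724 + 89
724 = 8*89 + 12
89 = 7*12 + 5
12 = 2*5 + 2
5 = 2*2 + 1
2 = 2*1 + 0
gcd = 1, so the inverse exists. Back-substitute:
1 = 5 − 2·2
1 = −2·12 + 5·5
1 = 5·89 − 37·12
1 = −37·724 + 301·89
1 = 301·4433 − 1843·724
1 = −1843·5157 + 2144·4433
1 = 2144·9590 − 3987·5157
1 = −3987·33927 + 14105·9590
1 = 14105·314933 − 130932·33927
1 = −130932·1293659 + 537833·314933
So 314933·537833 ≡ 1 (mod 1293659).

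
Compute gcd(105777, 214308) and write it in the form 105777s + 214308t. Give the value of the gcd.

9

Apply Euclid's algorithm to 214308 and 105777:
214308 = 2×105777 + 2754
105777 = 38×2754 + 1125
2754 = 2×1125 + 504
1125 = 2×504 + 117
504 = 4×117 + 36
117 = 3×36 + 9
36 = 4×9 + 0
gcd(105777, 214308) = 9.
Express as a combination:
9 = 117 − 3·36
9 = −3·504 + 13·117
9 = 13·1125 − 29·504
9 = −29·2754 + 71·1125
9 = 71·105777 − 2727·2754
9 = −2727·214308 + 5525·105777
So 9 = (-2727)·214308 + (5525)·105777.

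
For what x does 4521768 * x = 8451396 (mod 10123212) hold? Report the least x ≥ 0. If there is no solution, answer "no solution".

First find gcd(4521768, 10123212):
10123212 = 2×4521768 + 1079676
4521768 = 4×1079676 + 203064
1079676 = 5×203064 + 64356
203064 = 3×64356 + 9996
64356 = 6×9996 + 4380
9996 = 2×4380 + 1236
4380 = 3×1236 + 672
1236 = 1×672 + 564
672 = 1×564 + 108
564 = 5×108 + 24
108 = 4×24 + 12
24 = 2×12 + 0
gcd = 12 and 12 | 8451396, so solutions exist. Divide through by 12: 376814x ≡ 704283 (mod 843601).
Now find 376814⁻¹ mod 843601:
843601 = 2*376814 + 89973
376814 = 4*89973 + 16922
89973 = 5*16922 + 5363
16922 = 3*5363 + 833
5363 = 6*833 + 365
833 = 2*365 + 103
365 = 3*103 + 56
103 = 1*56 + 47
56 = 1*47 + 9
47 = 5*9 + 2
9 = 4*2 + 1
2 = 2*1 + 0
Back-substitute:
1 = 9 − 4·2
1 = −4·47 + 21·9
1 = 21·56 − 25·47
1 = −25·103 + 46·56
1 = 46·365 − 163·103
1 = −163·833 + 372·365
1 = 372·5363 − 2395·833
1 = −2395·16922 + 7557·5363
1 = 7557·89973 − 40180·16922
1 = −40180·376814 + 168277·89973
1 = 168277·843601 − 376734·376814
So 376814·(-376734) ≡ 1 (mod 843601), i.e. 376814⁻¹ ≡ 466867.
Then x ≡ 466867·704283 ≡ 347596 (mod 843601); the smallest non-negative solution is x = 347596.

347596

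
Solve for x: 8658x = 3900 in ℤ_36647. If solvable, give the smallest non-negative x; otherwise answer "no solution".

356

First find gcd(8658, 36647):
36647 = 4·8658 + 2015
8658 = 4·2015 + 598
2015 = 3·598 + 221
598 = 2·221 + 156
221 = 1·156 + 65
156 = 2·65 + 26
65 = 2·26 + 13
26 = 2·13 + 0
gcd = 13 and 13 | 3900, so solutions exist. Divide through by 13: 666x ≡ 300 (mod 2819).
Now find 666⁻¹ mod 2819:
2819 = 4*666 + 155
666 = 4*155 + 46
155 = 3*46 + 17
46 = 2*17 + 12
17 = 1*12 + 5
12 = 2*5 + 2
5 = 2*2 + 1
2 = 2*1 + 0
Back-substitute:
1 = 5 − 2·2
1 = −2·12 + 5·5
1 = 5·17 − 7·12
1 = −7·46 + 19·17
1 = 19·155 − 64·46
1 = −64·666 + 275·155
1 = 275·2819 − 1164·666
So 666·(-1164) ≡ 1 (mod 2819), i.e. 666⁻¹ ≡ 1655.
Then x ≡ 1655·300 ≡ 356 (mod 2819); the smallest non-negative solution is x = 356.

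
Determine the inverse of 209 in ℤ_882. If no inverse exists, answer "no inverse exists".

671

Run Euclid on (882, 209):
882 = 4*209 + 46
209 = 4*46 + 25
46 = 1*25 + 21
25 = 1*21 + 4
21 = 5*4 + 1
4 = 4*1 + 0
The gcd is 1. Working backward:
1 = 21 − 5·4
1 = −5·25 + 6·21
1 = 6·46 − 11·25
1 = −11·209 + 50·46
1 = 50·882 − 211·209
So 209·(-211) ≡ 1 (mod 882), and -211 ≡ 671 (mod 882).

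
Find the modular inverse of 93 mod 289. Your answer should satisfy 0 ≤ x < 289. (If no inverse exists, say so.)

Extended Euclidean algorithm:
289 = 3·93 + 10
93 = 9·10 + 3
10 = 3·3 + 1
3 = 3·1 + 0
The gcd is 1. Working backward:
1 = 10 − 3·3
1 = −3·93 + 28·10
1 = 28·289 − 87·93
Thus 93·(-87) ≡ 1 (mod 289); reducing, -87 mod 289 = 202.

202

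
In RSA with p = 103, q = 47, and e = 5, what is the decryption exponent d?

φ(n) = (p−1)(q−1) = 102·46 = 4692.
Need d with 5·d ≡ 1 (mod 4692). Apply the extended Euclidean algorithm:
4692 = 938·5 + 2
5 = 2·2 + 1
2 = 2·1 + 0
Back-substitute:
1 = 5 − 2·2
1 = −2·4692 + 1877·5
So 5·1877 ≡ 1 (mod 4692), hence d = 1877.

1877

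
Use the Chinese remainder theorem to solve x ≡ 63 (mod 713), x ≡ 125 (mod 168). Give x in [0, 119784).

15749

Write x = 63 + 713·k. Then 713·k ≡ 125 − 63 ≡ 62 (mod 168).
Need 713⁻¹ mod 168. Extended Euclid on (168, 41):
168 = 4·41 + 4
41 = 10·4 + 1
4 = 4·1 + 0
Back-substitute:
1 = 41 − 10·4
1 = −10·168 + 41·41
713⁻¹ ≡ 41 (mod 168), so k ≡ 41·62 ≡ 22 (mod 168).
x = 63 + 713·22 = 15749.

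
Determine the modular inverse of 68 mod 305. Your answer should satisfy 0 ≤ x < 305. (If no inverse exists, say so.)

Run Euclid on (305, 68):
305 = 4*68 + 33
68 = 2*33 + 2
33 = 16*2 + 1
2 = 2*1 + 0
gcd = 1, so the inverse exists. Back-substitute:
1 = 33 − 16·2
1 = −16·68 + 33·33
1 = 33·305 − 148·68
Hence 68⁻¹ ≡ -148 ≡ 157 (mod 305).

157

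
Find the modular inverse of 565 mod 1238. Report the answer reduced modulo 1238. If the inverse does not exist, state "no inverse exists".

149

Run Euclid on (1238, 565):
1238 = 2*565 + 108
565 = 5*108 + 25
108 = 4*25 + 8
25 = 3*8 + 1
8 = 8*1 + 0
Since gcd(565, 1238) = 1, back-substitute to write 1 as a combination:
1 = 25 − 3·8
1 = −3·108 + 13·25
1 = 13·565 − 68·108
1 = −68·1238 + 149·565
So 565·149 ≡ 1 (mod 1238).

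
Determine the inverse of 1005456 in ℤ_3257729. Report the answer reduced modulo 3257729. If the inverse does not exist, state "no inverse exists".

Extended Euclidean algorithm:
3257729 = 3×1005456 + 241361
1005456 = 4×241361 + 40012
241361 = 6×40012 + 1289
40012 = 31×1289 + 53
1289 = 24×53 + 17
53 = 3×17 + 2
17 = 8×2 + 1
2 = 2×1 + 0
The gcd is 1. Working backward:
1 = 17 − 8·2
1 = −8·53 + 25·17
1 = 25·1289 − 608·53
1 = −608·40012 + 18873·1289
1 = 18873·241361 − 113846·40012
1 = −113846·1005456 + 474257·241361
1 = 474257·3257729 − 1536617·1005456
Thus 1005456·(-1536617) ≡ 1 (mod 3257729); reducing, -1536617 mod 3257729 = 1721112.

1721112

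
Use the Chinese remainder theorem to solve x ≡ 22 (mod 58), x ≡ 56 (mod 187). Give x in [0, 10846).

7910

Write x = 22 + 58·k. Then 58·k ≡ 56 − 22 ≡ 34 (mod 187).
Need 58⁻¹ mod 187. Extended Euclid on (187, 58):
187 = 3·58 + 13
58 = 4·13 + 6
13 = 2·6 + 1
6 = 6·1 + 0
Back-substitute:
1 = 13 − 2·6
1 = −2·58 + 9·13
1 = 9·187 − 29·58
58⁻¹ ≡ 158 (mod 187), so k ≡ 158·34 ≡ 136 (mod 187).
x = 22 + 58·136 = 7910.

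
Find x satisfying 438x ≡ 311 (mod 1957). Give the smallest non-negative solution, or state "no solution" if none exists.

729

First find gcd(438, 1957):
1957 = 4*438 + 205
438 = 2*205 + 28
205 = 7*28 + 9
28 = 3*9 + 1
9 = 9*1 + 0
gcd = 1, so a unique solution mod 1957 exists.
Back-substitute for the Bézout coefficients:
1 = 28 − 3·9
1 = −3·205 + 22·28
1 = 22·438 − 47·205
1 = −47·1957 + 210·438
So 438·(210) ≡ 1 (mod 1957), giving 438⁻¹ ≡ 210.
x ≡ 438⁻¹·311 ≡ 210·311 ≡ 729 (mod 1957).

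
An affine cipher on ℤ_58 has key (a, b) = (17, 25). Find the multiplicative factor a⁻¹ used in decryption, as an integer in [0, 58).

Run Euclid on (58, 17):
58 = 3·17 + 7
17 = 2·7 + 3
7 = 2·3 + 1
3 = 3·1 + 0
gcd = 1, so the inverse exists. Back-substitute:
1 = 7 − 2·3
1 = −2·17 + 5·7
1 = 5·58 − 17·17
So 17·(-17) ≡ 1 (mod 58), and -17 ≡ 41 (mod 58).

41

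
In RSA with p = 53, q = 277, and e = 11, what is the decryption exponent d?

φ(n) = (p−1)(q−1) = 52·276 = 14352.
Need d with 11·d ≡ 1 (mod 14352). Apply the extended Euclidean algorithm:
14352 = 1304×11 + 8
11 = 1×8 + 3
8 = 2×3 + 2
3 = 1×2 + 1
2 = 2×1 + 0
Back-substitute:
1 = 3 − 2
1 = −8 + 3·3
1 = 3·11 − 4·8
1 = −4·14352 + 5219·11
So 11·5219 ≡ 1 (mod 14352), hence d = 5219.

5219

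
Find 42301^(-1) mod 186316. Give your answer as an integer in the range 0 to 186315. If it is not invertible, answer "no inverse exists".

Extended Euclidean algorithm:
186316 = 4×42301 + 17112
42301 = 2×17112 + 8077
17112 = 2×8077 + 958
8077 = 8×958 + 413
958 = 2×413 + 132
413 = 3×132 + 17
132 = 7×17 + 13
17 = 1×13 + 4
13 = 3×4 + 1
4 = 4×1 + 0
Since gcd(42301, 186316) = 1, back-substitute to write 1 as a combination:
1 = 13 − 3·4
1 = −3·17 + 4·13
1 = 4·132 − 31·17
1 = −31·413 + 97·132
1 = 97·958 − 225·413
1 = −225·8077 + 1897·958
1 = 1897·17112 − 4019·8077
1 = −4019·42301 + 9935·17112
1 = 9935·186316 − 43759·42301
Thus 42301·(-43759) ≡ 1 (mod 186316); reducing, -43759 mod 186316 = 142557.

142557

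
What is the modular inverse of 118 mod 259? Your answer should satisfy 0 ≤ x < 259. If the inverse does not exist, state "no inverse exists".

90

Apply the Euclidean algorithm to 259 and 118:
259 = 2×118 + 23
118 = 5×23 + 3
23 = 7×3 + 2
3 = 1×2 + 1
2 = 2×1 + 0
Since gcd(118, 259) = 1, back-substitute to write 1 as a combination:
1 = 3 − 2
1 = −23 + 8·3
1 = 8·118 − 41·23
1 = −41·259 + 90·118
So 118·90 ≡ 1 (mod 259).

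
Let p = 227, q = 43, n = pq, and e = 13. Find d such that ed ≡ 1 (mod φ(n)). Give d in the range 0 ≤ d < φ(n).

4381

φ(n) = (p−1)(q−1) = 226·42 = 9492.
Need d with 13·d ≡ 1 (mod 9492). Apply the extended Euclidean algorithm:
9492 = 730×13 + 2
13 = 6×2 + 1
2 = 2×1 + 0
Back-substitute:
1 = 13 − 6·2
1 = −6·9492 + 4381·13
So 13·4381 ≡ 1 (mod 9492), hence d = 4381.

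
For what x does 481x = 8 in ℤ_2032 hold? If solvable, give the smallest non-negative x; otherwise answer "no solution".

376

First find gcd(481, 2032):
2032 = 4*481 + 108
481 = 4*108 + 49
108 = 2*49 + 10
49 = 4*10 + 9
10 = 1*9 + 1
9 = 9*1 + 0
gcd = 1, so a unique solution mod 2032 exists.
Back-substitute for the Bézout coefficients:
1 = 10 − 9
1 = −49 + 5·10
1 = 5·108 − 11·49
1 = −11·481 + 49·108
1 = 49·2032 − 207·481
So 481·(-207) ≡ 1 (mod 2032), giving 481⁻¹ ≡ 1825.
x ≡ 481⁻¹·8 ≡ 1825·8 ≡ 376 (mod 2032).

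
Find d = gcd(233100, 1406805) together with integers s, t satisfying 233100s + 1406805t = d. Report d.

Euclidean algorithm:
1406805 = 6*233100 + 8205
233100 = 28*8205 + 3360
8205 = 2*3360 + 1485
3360 = 2*1485 + 390
1485 = 3*390 + 315
390 = 1*315 + 75
315 = 4*75 + 15
75 = 5*15 + 0
gcd(233100, 1406805) = 15.
Back-substituting:
15 = 315 − 4·75
15 = −4·390 + 5·315
15 = 5·1485 − 19·390
15 = −19·3360 + 43·1485
15 = 43·8205 − 105·3360
15 = −105·233100 + 2983·8205
15 = 2983·1406805 − 18003·233100
So 15 = (2983)·1406805 + (-18003)·233100.

15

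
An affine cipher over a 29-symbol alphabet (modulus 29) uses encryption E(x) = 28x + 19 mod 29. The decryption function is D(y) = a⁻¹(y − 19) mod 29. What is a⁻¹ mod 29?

28

Extended Euclidean algorithm:
29 = 1*28 + 1
28 = 28*1 + 0
The gcd is 1. Working backward:
1 = 29 − 28
Thus 28·(-1) ≡ 1 (mod 29); reducing, -1 mod 29 = 28.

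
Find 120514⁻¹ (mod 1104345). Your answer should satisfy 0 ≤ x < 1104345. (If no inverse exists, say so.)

763504

gcd(1104345, 120514) by repeated division:
1104345 = 9×120514 + 19719
120514 = 6×19719 + 2200
19719 = 8×2200 + 2119
2200 = 1×2119 + 81
2119 = 26×81 + 13
81 = 6×13 + 3
13 = 4×3 + 1
3 = 3×1 + 0
The gcd is 1. Working backward:
1 = 13 − 4·3
1 = −4·81 + 25·13
1 = 25·2119 − 654·81
1 = −654·2200 + 679·2119
1 = 679·19719 − 6086·2200
1 = −6086·120514 + 37195·19719
1 = 37195·1104345 − 340841·120514
So 120514·(-340841) ≡ 1 (mod 1104345), and -340841 ≡ 763504 (mod 1104345).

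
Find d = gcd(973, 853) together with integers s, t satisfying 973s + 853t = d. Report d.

Euclidean algorithm:
973 = 1·853 + 120
853 = 7·120 + 13
120 = 9·13 + 3
13 = 4·3 + 1
3 = 3·1 + 0
gcd(973, 853) = 1.
Working backward:
1 = 13 − 4·3
1 = −4·120 + 37·13
1 = 37·853 − 263·120
1 = −263·973 + 300·853
So 1 = (-263)·973 + (300)·853.

1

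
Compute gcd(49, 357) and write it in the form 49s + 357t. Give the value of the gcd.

Repeated division:
357 = 7×49 + 14
49 = 3×14 + 7
14 = 2×7 + 0
gcd(49, 357) = 7.
Working backward:
7 = 49 − 3·14
7 = −3·357 + 22·49
So 7 = (-3)·357 + (22)·49.

7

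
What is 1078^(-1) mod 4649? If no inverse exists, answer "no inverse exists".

Run Euclid on (4649, 1078):
4649 = 4×1078 + 337
1078 = 3×337 + 67
337 = 5×67 + 2
67 = 33×2 + 1
2 = 2×1 + 0
The gcd is 1. Working backward:
1 = 67 − 33·2
1 = −33·337 + 166·67
1 = 166·1078 − 531·337
1 = −531·4649 + 2290·1078
So 1078·2290 ≡ 1 (mod 4649).

2290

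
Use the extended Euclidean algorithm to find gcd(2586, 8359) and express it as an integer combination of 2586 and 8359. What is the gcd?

1

Euclidean algorithm:
8359 = 3×2586 + 601
2586 = 4×601 + 182
601 = 3×182 + 55
182 = 3×55 + 17
55 = 3×17 + 4
17 = 4×4 + 1
4 = 4×1 + 0
gcd(2586, 8359) = 1.
Express as a combination:
1 = 17 − 4·4
1 = −4·55 + 13·17
1 = 13·182 − 43·55
1 = −43·601 + 142·182
1 = 142·2586 − 611·601
1 = −611·8359 + 1975·2586
So 1 = (-611)·8359 + (1975)·2586.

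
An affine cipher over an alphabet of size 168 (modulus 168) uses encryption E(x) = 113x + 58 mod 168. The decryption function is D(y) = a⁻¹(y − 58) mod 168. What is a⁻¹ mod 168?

gcd(168, 113) by repeated division:
168 = 1·113 + 55
113 = 2·55 + 3
55 = 18·3 + 1
3 = 3·1 + 0
gcd = 1, so the inverse exists. Back-substitute:
1 = 55 − 18·3
1 = −18·113 + 37·55
1 = 37·168 − 55·113
Thus 113·(-55) ≡ 1 (mod 168); reducing, -55 mod 168 = 113.

113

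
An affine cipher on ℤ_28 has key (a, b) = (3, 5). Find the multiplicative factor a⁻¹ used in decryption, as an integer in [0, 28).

19

Apply the Euclidean algorithm to 28 and 3:
28 = 9·3 + 1
3 = 3·1 + 0
Since gcd(3, 28) = 1, back-substitute to write 1 as a combination:
1 = 28 − 9·3
Thus 3·(-9) ≡ 1 (mod 28); reducing, -9 mod 28 = 19.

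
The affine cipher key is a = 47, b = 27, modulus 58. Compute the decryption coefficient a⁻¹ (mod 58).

21

gcd(58, 47) by repeated division:
58 = 1·47 + 11
47 = 4·11 + 3
11 = 3·3 + 2
3 = 1·2 + 1
2 = 2·1 + 0
Since gcd(47, 58) = 1, back-substitute to write 1 as a combination:
1 = 3 − 2
1 = −11 + 4·3
1 = 4·47 − 17·11
1 = −17·58 + 21·47
So 47·21 ≡ 1 (mod 58).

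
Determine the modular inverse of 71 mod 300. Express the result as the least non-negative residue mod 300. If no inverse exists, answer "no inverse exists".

131

Run Euclid on (300, 71):
300 = 4×71 + 16
71 = 4×16 + 7
16 = 2×7 + 2
7 = 3×2 + 1
2 = 2×1 + 0
The gcd is 1. Working backward:
1 = 7 − 3·2
1 = −3·16 + 7·7
1 = 7·71 − 31·16
1 = −31·300 + 131·71
So 71·131 ≡ 1 (mod 300).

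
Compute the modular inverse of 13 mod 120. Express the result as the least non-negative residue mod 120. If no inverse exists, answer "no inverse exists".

37

Extended Euclidean algorithm:
120 = 9·13 + 3
13 = 4·3 + 1
3 = 3·1 + 0
The gcd is 1. Working backward:
1 = 13 − 4·3
1 = −4·120 + 37·13
So 13·37 ≡ 1 (mod 120).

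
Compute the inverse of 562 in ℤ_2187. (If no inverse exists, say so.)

502

gcd(2187, 562) by repeated division:
2187 = 3×562 + 501
562 = 1×501 + 61
501 = 8×61 + 13
61 = 4×13 + 9
13 = 1×9 + 4
9 = 2×4 + 1
4 = 4×1 + 0
gcd = 1, so the inverse exists. Back-substitute:
1 = 9 − 2·4
1 = −2·13 + 3·9
1 = 3·61 − 14·13
1 = −14·501 + 115·61
1 = 115·562 − 129·501
1 = −129·2187 + 502·562
So 562·502 ≡ 1 (mod 2187).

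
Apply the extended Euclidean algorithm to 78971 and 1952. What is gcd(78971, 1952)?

1

Repeated division:
78971 = 40×1952 + 891
1952 = 2×891 + 170
891 = 5×170 + 41
170 = 4×41 + 6
41 = 6×6 + 5
6 = 1×5 + 1
5 = 5×1 + 0
gcd(78971, 1952) = 1.
Back-substituting:
1 = 6 − 5
1 = −41 + 7·6
1 = 7·170 − 29·41
1 = −29·891 + 152·170
1 = 152·1952 − 333·891
1 = −333·78971 + 13472·1952
So 1 = (-333)·78971 + (13472)·1952.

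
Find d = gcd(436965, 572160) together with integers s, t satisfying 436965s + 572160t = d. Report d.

15

Apply Euclid's algorithm to 572160 and 436965:
572160 = 1×436965 + 135195
436965 = 3×135195 + 31380
135195 = 4×31380 + 9675
31380 = 3×9675 + 2355
9675 = 4×2355 + 255
2355 = 9×255 + 60
255 = 4×60 + 15
60 = 4×15 + 0
gcd(436965, 572160) = 15.
Working backward:
15 = 255 − 4·60
15 = −4·2355 + 37·255
15 = 37·9675 − 152·2355
15 = −152·31380 + 493·9675
15 = 493·135195 − 2124·31380
15 = −2124·436965 + 6865·135195
15 = 6865·572160 − 8989·436965
So 15 = (6865)·572160 + (-8989)·436965.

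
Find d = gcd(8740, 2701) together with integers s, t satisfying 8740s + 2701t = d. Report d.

Euclidean algorithm:
8740 = 3×2701 + 637
2701 = 4×637 + 153
637 = 4×153 + 25
153 = 6×25 + 3
25 = 8×3 + 1
3 = 3×1 + 0
gcd(8740, 2701) = 1.
Working backward:
1 = 25 − 8·3
1 = −8·153 + 49·25
1 = 49·637 − 204·153
1 = −204·2701 + 865·637
1 = 865·8740 − 2799·2701
So 1 = (865)·8740 + (-2799)·2701.

1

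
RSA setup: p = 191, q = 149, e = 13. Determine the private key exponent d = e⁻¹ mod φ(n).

φ(n) = (p−1)(q−1) = 190·148 = 28120.
Need d with 13·d ≡ 1 (mod 28120). Apply the extended Euclidean algorithm:
28120 = 2163·13 + 1
13 = 13·1 + 0
Back-substitute:
1 = 28120 − 2163·13
So 13·(-2163) ≡ 1 (mod 28120), hence d ≡ -2163 ≡ 25957 (mod 28120).

25957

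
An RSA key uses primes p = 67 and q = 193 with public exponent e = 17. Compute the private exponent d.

φ(n) = (p−1)(q−1) = 66·192 = 12672.
Need d with 17·d ≡ 1 (mod 12672). Apply the extended Euclidean algorithm:
12672 = 745·17 + 7
17 = 2·7 + 3
7 = 2·3 + 1
3 = 3·1 + 0
Back-substitute:
1 = 7 − 2·3
1 = −2·17 + 5·7
1 = 5·12672 − 3727·17
So 17·(-3727) ≡ 1 (mod 12672), hence d ≡ -3727 ≡ 8945 (mod 12672).

8945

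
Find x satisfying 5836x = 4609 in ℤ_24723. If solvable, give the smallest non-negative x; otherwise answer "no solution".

First find gcd(5836, 24723):
24723 = 4·5836 + 1379
5836 = 4·1379 + 320
1379 = 4·320 + 99
320 = 3·99 + 23
99 = 4·23 + 7
23 = 3·7 + 2
7 = 3·2 + 1
2 = 2·1 + 0
gcd = 1, so a unique solution mod 24723 exists.
Back-substitute for the Bézout coefficients:
1 = 7 − 3·2
1 = −3·23 + 10·7
1 = 10·99 − 43·23
1 = −43·320 + 139·99
1 = 139·1379 − 599·320
1 = −599·5836 + 2535·1379
1 = 2535·24723 − 10739·5836
So 5836·(-10739) ≡ 1 (mod 24723), giving 5836⁻¹ ≡ 13984.
x ≡ 5836⁻¹·4609 ≡ 13984·4609 ≡ 24118 (mod 24723).

24118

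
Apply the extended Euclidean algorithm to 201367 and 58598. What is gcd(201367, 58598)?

Euclidean algorithm:
201367 = 3*58598 + 25573
58598 = 2*25573 + 7452
25573 = 3*7452 + 3217
7452 = 2*3217 + 1018
3217 = 3*1018 + 163
1018 = 6*163 + 40
163 = 4*40 + 3
40 = 13*3 + 1
3 = 3*1 + 0
gcd(201367, 58598) = 1.
Back-substituting:
1 = 40 − 13·3
1 = −13·163 + 53·40
1 = 53·1018 − 331·163
1 = −331·3217 + 1046·1018
1 = 1046·7452 − 2423·3217
1 = −2423·25573 + 8315·7452
1 = 8315·58598 − 19053·25573
1 = −19053·201367 + 65474·58598
So 1 = (-19053)·201367 + (65474)·58598.

1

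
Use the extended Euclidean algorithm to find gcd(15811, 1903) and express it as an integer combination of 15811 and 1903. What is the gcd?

Repeated division:
15811 = 8·1903 + 587
1903 = 3·587 + 142
587 = 4·142 + 19
142 = 7·19 + 9
19 = 2·9 + 1
9 = 9·1 + 0
gcd(15811, 1903) = 1.
Working backward:
1 = 19 − 2·9
1 = −2·142 + 15·19
1 = 15·587 − 62·142
1 = −62·1903 + 201·587
1 = 201·15811 − 1670·1903
So 1 = (201)·15811 + (-1670)·1903.

1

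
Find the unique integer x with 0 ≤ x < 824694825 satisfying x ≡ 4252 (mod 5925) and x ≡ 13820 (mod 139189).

Write x = 4252 + 5925·k. Then 5925·k ≡ 13820 − 4252 ≡ 9568 (mod 139189).
Need 5925⁻¹ mod 139189. Extended Euclid on (139189, 5925):
139189 = 23·5925 + 2914
5925 = 2·2914 + 97
2914 = 30·97 + 4
97 = 24·4 + 1
4 = 4·1 + 0
Back-substitute:
1 = 97 − 24·4
1 = −24·2914 + 721·97
1 = 721·5925 − 1466·2914
1 = −1466·139189 + 34439·5925
5925⁻¹ ≡ 34439 (mod 139189), so k ≡ 34439·9568 ≡ 51989 (mod 139189).
x = 4252 + 5925·51989 = 308039077.

308039077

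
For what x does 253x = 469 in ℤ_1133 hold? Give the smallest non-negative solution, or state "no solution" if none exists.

no solution

gcd(253, 1133):
1133 = 4*253 + 121
253 = 2*121 + 11
121 = 11*11 + 0
gcd = 11, but 11 ∤ 469, so the congruence has no solution.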